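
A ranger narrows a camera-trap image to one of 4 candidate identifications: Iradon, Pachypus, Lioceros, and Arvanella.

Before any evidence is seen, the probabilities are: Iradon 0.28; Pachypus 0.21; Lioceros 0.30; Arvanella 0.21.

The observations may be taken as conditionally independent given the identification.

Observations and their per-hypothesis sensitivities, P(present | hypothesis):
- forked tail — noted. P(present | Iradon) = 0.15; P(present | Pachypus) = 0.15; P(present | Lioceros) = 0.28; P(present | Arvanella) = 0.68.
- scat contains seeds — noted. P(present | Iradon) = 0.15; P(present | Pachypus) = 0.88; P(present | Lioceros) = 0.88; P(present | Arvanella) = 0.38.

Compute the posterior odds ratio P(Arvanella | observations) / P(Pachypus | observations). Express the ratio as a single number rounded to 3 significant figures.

Posterior odds equal prior odds times the likelihood ratio; only the two competing hypotheses matter.
  Arvanella: 0.21 × 0.68 × 0.38 = 0.054264
  Pachypus: 0.21 × 0.15 × 0.88 = 0.02772
Odds(Arvanella : Pachypus) = 0.054264 / 0.02772 ≈ 1.96.

1.96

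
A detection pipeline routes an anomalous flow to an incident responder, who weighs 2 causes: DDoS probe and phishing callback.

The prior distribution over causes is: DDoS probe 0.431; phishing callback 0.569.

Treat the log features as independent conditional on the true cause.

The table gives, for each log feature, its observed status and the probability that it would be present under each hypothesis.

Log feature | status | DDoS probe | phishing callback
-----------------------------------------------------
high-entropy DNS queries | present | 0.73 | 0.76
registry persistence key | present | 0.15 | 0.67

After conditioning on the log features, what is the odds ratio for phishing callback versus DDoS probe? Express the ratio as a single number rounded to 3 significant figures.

6.14

Unnormalized posterior weight (prior times the log feature likelihoods) for each of the two hypotheses:
  phishing callback: 0.569 × 0.76 × 0.67 = 0.28973
  DDoS probe: 0.431 × 0.73 × 0.15 = 0.047194
Odds(phishing callback : DDoS probe) = 0.28973 / 0.047194 ≈ 6.14.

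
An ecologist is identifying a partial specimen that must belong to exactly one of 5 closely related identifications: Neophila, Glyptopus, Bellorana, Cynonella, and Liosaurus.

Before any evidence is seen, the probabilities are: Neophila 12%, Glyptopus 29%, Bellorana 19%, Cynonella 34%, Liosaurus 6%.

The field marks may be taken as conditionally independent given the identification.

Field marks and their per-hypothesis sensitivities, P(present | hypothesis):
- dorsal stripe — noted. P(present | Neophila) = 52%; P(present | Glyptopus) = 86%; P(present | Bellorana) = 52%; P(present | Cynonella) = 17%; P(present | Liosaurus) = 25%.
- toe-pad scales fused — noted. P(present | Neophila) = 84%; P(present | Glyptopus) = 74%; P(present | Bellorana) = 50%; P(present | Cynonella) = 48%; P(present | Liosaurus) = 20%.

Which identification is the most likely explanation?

Glyptopus

Multiply each prior by the joint likelihood of the field mark pattern:
  Neophila: 0.12 × 0.52 × 0.84 = 0.052416
  Glyptopus: 0.29 × 0.86 × 0.74 = 0.18456
  Bellorana: 0.19 × 0.52 × 0.50 = 0.0494
  Cynonella: 0.34 × 0.17 × 0.48 = 0.027744
  Liosaurus: 0.06 × 0.25 × 0.20 = 0.003
The unnormalized weights sum to 0.31712.
P(Neophila | evidence) ≈ 0.052416 / 0.31712 ≈ 0.165
P(Glyptopus | evidence) ≈ 0.18456 / 0.31712 ≈ 0.582
P(Bellorana | evidence) ≈ 0.0494 / 0.31712 ≈ 0.156
P(Cynonella | evidence) ≈ 0.027744 / 0.31712 ≈ 0.087
P(Liosaurus | evidence) ≈ 0.003 / 0.31712 ≈ 0.009
The largest is 0.582, so Glyptopus is most probable.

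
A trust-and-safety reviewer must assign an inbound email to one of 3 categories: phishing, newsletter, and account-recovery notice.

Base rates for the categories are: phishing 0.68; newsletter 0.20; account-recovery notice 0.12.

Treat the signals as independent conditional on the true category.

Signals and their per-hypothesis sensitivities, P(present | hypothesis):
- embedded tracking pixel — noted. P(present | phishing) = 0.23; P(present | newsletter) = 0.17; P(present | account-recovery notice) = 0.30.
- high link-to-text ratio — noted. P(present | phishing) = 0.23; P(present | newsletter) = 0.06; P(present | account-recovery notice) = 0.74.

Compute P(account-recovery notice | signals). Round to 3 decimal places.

For each hypothesis, the unnormalized posterior weight is prior × product of the signal likelihoods:
  phishing: 0.68 × 0.23 × 0.23 = 0.035972
  newsletter: 0.20 × 0.17 × 0.06 = 0.00204
  account-recovery notice: 0.12 × 0.30 × 0.74 = 0.02664
Normalizing constant Z = 0.035972 + 0.00204 + 0.02664 = 0.064652.
P(account-recovery notice | evidence) = 0.02664 / 0.064652 ≈ 0.412.

0.412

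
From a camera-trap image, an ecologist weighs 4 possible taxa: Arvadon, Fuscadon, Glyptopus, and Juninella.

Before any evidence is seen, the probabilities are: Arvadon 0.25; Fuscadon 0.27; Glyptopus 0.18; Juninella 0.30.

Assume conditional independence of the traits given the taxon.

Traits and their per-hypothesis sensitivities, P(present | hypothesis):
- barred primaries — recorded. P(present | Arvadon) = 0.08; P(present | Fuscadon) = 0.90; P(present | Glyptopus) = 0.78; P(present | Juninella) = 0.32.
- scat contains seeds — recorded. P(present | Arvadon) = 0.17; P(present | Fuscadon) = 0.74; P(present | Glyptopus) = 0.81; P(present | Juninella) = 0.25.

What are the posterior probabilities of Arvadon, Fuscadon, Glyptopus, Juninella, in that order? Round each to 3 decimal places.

Multiply each prior by the joint likelihood of the trait pattern:
  Arvadon: 0.25 × 0.08 × 0.17 = 0.0034
  Fuscadon: 0.27 × 0.90 × 0.74 = 0.17982
  Glyptopus: 0.18 × 0.78 × 0.81 = 0.11372
  Juninella: 0.30 × 0.32 × 0.25 = 0.024
The unnormalized weights sum to 0.32094.
P(Arvadon | evidence) = 0.0034 / 0.32094 ≈ 0.011
P(Fuscadon | evidence) = 0.17982 / 0.32094 ≈ 0.560
P(Glyptopus | evidence) = 0.11372 / 0.32094 ≈ 0.354
P(Juninella | evidence) = 0.024 / 0.32094 ≈ 0.075

0.011, 0.560, 0.354, 0.075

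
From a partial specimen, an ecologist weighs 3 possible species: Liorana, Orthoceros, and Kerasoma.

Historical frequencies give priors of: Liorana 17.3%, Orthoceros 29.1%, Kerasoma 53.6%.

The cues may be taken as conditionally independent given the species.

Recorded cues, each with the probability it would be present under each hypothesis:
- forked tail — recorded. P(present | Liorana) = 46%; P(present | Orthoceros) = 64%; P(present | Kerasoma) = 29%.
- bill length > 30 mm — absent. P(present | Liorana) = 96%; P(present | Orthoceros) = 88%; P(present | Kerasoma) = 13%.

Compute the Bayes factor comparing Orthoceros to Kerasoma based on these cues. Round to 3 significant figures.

The Bayes factor is the ratio of the joint likelihoods of the cue pattern under the two hypotheses (using 1 − P(present | H) for each absent cue).
  Orthoceros: 0.64 × (1 − 0.88) = 0.0768
  Kerasoma: 0.29 × (1 − 0.13) = 0.2523
Bayes factor = 0.0768 / 0.2523 ≈ 0.304

0.304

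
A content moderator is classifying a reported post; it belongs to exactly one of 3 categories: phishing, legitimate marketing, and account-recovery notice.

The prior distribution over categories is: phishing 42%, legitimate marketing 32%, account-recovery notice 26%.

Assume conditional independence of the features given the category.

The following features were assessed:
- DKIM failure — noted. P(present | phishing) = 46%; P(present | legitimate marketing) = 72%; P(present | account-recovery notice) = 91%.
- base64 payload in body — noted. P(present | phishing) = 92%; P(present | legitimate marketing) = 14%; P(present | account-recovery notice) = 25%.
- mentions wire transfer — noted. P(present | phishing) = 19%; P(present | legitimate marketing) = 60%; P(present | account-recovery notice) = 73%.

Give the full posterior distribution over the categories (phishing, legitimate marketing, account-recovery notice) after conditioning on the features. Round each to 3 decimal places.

0.351, 0.201, 0.448

By Bayes' rule with conditional independence, the unnormalized weight for each hypothesis is prior × ∏ likelihoods:
  phishing: 0.42 × 0.46 × 0.92 × 0.19 = 0.033771
  legitimate marketing: 0.32 × 0.72 × 0.14 × 0.60 = 0.019354
  account-recovery notice: 0.26 × 0.91 × 0.25 × 0.73 = 0.04318
Marginal likelihood of the evidence = 0.096304.
P(phishing | evidence) = 0.033771 / 0.096304 ≈ 0.351
P(legitimate marketing | evidence) = 0.019354 / 0.096304 ≈ 0.201
P(account-recovery notice | evidence) = 0.04318 / 0.096304 ≈ 0.448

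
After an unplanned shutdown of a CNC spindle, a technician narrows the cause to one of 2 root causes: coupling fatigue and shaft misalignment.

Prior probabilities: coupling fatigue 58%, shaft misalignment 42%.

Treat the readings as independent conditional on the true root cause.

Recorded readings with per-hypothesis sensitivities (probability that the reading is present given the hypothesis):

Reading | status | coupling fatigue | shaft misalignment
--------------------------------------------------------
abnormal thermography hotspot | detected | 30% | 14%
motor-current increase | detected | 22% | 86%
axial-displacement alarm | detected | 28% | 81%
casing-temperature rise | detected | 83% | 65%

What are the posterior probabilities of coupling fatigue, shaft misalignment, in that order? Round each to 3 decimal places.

0.250, 0.750

By Bayes' rule with conditional independence, the unnormalized weight for each hypothesis is prior × ∏ likelihoods:
  coupling fatigue: 0.58 × 0.30 × 0.22 × 0.28 × 0.83 = 0.0088963
  shaft misalignment: 0.42 × 0.14 × 0.86 × 0.81 × 0.65 = 0.026624
Marginal likelihood of the evidence = 0.03552.
P(coupling fatigue | evidence) = 0.0088963 / 0.03552 ≈ 0.250
P(shaft misalignment | evidence) = 0.026624 / 0.03552 ≈ 0.750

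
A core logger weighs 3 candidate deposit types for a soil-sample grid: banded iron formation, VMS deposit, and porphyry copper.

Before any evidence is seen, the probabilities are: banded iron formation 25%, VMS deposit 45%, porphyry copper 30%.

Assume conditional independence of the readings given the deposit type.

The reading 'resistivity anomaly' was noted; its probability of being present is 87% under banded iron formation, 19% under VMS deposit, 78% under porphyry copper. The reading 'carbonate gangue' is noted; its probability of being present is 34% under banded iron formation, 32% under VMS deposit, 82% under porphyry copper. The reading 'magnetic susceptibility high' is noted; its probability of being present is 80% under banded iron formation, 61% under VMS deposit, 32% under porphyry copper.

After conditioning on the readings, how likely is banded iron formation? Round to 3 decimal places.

0.431

For each hypothesis, the unnormalized posterior weight is prior × product of the reading likelihoods:
  banded iron formation: 0.25 × 0.87 × 0.34 × 0.80 = 0.05916
  VMS deposit: 0.45 × 0.19 × 0.32 × 0.61 = 0.01669
  porphyry copper: 0.30 × 0.78 × 0.82 × 0.32 = 0.061402
The unnormalized weights sum to 0.13725.
P(banded iron formation | evidence) = 0.05916 / 0.13725 ≈ 0.431.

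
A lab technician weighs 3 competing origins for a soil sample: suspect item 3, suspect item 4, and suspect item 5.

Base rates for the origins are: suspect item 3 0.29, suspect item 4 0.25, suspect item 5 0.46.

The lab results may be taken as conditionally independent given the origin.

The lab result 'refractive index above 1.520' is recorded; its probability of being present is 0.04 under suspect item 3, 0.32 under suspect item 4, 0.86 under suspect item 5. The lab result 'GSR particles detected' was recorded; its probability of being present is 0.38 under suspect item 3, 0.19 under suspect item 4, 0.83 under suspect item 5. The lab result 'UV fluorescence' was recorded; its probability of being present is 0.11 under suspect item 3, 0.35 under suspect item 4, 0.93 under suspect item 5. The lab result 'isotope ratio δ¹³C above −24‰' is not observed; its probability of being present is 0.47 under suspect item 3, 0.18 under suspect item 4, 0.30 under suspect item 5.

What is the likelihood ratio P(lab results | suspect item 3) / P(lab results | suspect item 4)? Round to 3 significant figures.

Take the product of per-lab result likelihoods under each hypothesis (using 1 − P(present | H) for each absent lab result), then divide.
  suspect item 3: 0.04 × 0.38 × 0.11 × (1 − 0.47) = 0.00088616
  suspect item 4: 0.32 × 0.19 × 0.35 × (1 − 0.18) = 0.01745
Bayes factor = 0.00088616 / 0.01745 ≈ 0.0508

0.0508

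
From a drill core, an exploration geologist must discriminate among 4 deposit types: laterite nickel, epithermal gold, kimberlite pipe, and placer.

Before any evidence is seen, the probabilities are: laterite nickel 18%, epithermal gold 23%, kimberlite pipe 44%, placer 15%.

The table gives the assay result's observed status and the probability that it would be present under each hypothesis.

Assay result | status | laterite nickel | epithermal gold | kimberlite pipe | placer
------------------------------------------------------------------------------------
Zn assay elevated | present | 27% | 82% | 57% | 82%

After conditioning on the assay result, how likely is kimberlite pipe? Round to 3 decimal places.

0.410

For each hypothesis, the unnormalized posterior weight is prior × likelihood:
  laterite nickel: 0.18 × 0.27 = 0.0486
  epithermal gold: 0.23 × 0.82 = 0.1886
  kimberlite pipe: 0.44 × 0.57 = 0.2508
  placer: 0.15 × 0.82 = 0.123
Normalizing constant Z = 0.0486 + 0.1886 + 0.2508 + 0.123 = 0.611.
P(kimberlite pipe | evidence) = 0.2508 / 0.611 ≈ 0.410.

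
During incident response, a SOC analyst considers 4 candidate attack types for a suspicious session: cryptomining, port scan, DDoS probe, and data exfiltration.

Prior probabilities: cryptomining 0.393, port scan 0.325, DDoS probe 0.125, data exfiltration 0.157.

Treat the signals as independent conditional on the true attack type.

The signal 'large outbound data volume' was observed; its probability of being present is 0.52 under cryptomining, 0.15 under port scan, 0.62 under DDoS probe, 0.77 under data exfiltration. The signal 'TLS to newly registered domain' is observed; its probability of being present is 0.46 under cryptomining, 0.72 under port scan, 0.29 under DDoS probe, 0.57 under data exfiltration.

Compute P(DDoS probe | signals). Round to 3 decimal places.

By Bayes' rule with conditional independence, the unnormalized weight for each hypothesis is prior × ∏ likelihoods:
  cryptomining: 0.393 × 0.52 × 0.46 = 0.094006
  port scan: 0.325 × 0.15 × 0.72 = 0.0351
  DDoS probe: 0.125 × 0.62 × 0.29 = 0.022475
  data exfiltration: 0.157 × 0.77 × 0.57 = 0.068907
Normalizing constant Z = 0.094006 + 0.0351 + 0.022475 + 0.068907 = 0.22049.
P(DDoS probe | evidence) = 0.022475 / 0.22049 ≈ 0.102.

0.102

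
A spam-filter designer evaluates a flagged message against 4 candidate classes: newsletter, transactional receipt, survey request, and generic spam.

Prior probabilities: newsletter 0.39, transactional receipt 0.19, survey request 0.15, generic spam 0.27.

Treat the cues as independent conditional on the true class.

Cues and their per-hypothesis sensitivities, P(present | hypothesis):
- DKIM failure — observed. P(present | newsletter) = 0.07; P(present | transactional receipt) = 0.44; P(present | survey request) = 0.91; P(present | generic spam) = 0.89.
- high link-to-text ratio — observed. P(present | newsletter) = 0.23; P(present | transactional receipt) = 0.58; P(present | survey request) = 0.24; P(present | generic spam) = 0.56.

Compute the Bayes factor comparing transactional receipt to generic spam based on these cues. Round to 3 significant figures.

0.512

Joint likelihood of the cue pattern under each hypothesis:
  transactional receipt: 0.44 × 0.58 = 0.2552
  generic spam: 0.89 × 0.56 = 0.4984
Bayes factor = 0.2552 / 0.4984 ≈ 0.512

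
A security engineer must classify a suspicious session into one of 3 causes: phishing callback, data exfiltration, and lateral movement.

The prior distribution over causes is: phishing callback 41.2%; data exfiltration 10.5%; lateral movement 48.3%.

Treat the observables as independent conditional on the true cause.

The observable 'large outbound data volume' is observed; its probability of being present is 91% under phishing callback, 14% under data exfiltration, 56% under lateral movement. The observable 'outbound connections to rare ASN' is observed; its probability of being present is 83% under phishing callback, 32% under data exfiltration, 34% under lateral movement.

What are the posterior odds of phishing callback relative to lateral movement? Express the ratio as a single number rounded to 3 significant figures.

3.38

Posterior odds equal prior odds times the likelihood ratio; only the two competing hypotheses matter.
  phishing callback: 0.412 × 0.91 × 0.83 = 0.31118
  lateral movement: 0.483 × 0.56 × 0.34 = 0.091963
Posterior odds = 0.31118 / 0.091963 ≈ 3.38.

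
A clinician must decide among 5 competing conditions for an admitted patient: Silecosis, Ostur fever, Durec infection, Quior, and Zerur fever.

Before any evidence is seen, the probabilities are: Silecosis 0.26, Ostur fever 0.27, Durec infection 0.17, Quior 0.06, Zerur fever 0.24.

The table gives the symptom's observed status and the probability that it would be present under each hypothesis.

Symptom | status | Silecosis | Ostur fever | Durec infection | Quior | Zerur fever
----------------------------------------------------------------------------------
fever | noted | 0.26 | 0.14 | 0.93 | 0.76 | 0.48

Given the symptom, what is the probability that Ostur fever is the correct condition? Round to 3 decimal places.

Multiply each prior by the likelihood of the symptom:
  Silecosis: 0.26 × 0.26 = 0.0676
  Ostur fever: 0.27 × 0.14 = 0.0378
  Durec infection: 0.17 × 0.93 = 0.1581
  Quior: 0.06 × 0.76 = 0.0456
  Zerur fever: 0.24 × 0.48 = 0.1152
Normalizing constant Z = 0.0676 + 0.0378 + 0.1581 + 0.0456 + 0.1152 = 0.4243.
P(Ostur fever | evidence) = 0.0378 / 0.4243 ≈ 0.089.

0.089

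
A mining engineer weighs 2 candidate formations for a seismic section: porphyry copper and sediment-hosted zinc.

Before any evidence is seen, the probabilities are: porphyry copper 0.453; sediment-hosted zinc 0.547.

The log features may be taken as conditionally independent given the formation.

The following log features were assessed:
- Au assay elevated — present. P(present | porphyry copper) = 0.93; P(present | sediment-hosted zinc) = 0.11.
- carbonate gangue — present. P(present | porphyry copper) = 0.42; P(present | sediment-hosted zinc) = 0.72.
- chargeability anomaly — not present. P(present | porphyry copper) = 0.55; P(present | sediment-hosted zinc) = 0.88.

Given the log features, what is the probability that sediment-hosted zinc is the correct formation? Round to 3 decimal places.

Multiply each prior by the joint likelihood of the log feature pattern (using 1 − P(present | H) for each absent log feature):
  porphyry copper: 0.453 × 0.93 × 0.42 × (1 − 0.55) = 0.079624
  sediment-hosted zinc: 0.547 × 0.11 × 0.72 × (1 − 0.88) = 0.0051987
Normalizing constant Z = 0.079624 + 0.0051987 = 0.084822.
P(sediment-hosted zinc | evidence) = 0.0051987 / 0.084822 ≈ 0.061.

0.061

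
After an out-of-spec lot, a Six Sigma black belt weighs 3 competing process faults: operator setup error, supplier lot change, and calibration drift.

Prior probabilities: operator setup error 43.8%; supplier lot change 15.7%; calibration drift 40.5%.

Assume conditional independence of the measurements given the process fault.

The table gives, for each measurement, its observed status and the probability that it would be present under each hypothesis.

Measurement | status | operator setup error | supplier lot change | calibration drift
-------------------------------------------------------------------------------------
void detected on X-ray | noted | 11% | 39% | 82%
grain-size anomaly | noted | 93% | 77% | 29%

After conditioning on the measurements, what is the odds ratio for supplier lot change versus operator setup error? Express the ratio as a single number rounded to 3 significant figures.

1.05

Posterior odds equal prior odds times the likelihood ratio; only the two competing hypotheses matter.
  supplier lot change: 0.157 × 0.39 × 0.77 = 0.047147
  operator setup error: 0.438 × 0.11 × 0.93 = 0.044807
Odds(supplier lot change : operator setup error) = 0.047147 / 0.044807 ≈ 1.05.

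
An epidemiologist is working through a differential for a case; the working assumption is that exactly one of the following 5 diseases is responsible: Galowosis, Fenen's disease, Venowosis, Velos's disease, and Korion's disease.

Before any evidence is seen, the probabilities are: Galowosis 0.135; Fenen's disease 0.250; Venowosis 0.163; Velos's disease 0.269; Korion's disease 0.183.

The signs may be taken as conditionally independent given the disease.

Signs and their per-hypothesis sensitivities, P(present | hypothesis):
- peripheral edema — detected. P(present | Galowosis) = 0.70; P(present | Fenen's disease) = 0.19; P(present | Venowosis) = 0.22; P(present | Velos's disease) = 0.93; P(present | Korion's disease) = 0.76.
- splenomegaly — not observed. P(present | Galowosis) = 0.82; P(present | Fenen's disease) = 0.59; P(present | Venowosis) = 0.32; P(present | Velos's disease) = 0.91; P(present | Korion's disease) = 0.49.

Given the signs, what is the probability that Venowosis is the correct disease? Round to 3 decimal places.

For each hypothesis, the unnormalized posterior weight is prior × product of the sign likelihoods (using 1 − P(present | H) for each absent sign):
  Galowosis: 0.135 × 0.70 × (1 − 0.82) = 0.01701
  Fenen's disease: 0.250 × 0.19 × (1 − 0.59) = 0.019475
  Venowosis: 0.163 × 0.22 × (1 − 0.32) = 0.024385
  Velos's disease: 0.269 × 0.93 × (1 − 0.91) = 0.022515
  Korion's disease: 0.183 × 0.76 × (1 − 0.49) = 0.070931
The unnormalized weights sum to 0.15432.
P(Venowosis | evidence) = 0.024385 / 0.15432 ≈ 0.158.

0.158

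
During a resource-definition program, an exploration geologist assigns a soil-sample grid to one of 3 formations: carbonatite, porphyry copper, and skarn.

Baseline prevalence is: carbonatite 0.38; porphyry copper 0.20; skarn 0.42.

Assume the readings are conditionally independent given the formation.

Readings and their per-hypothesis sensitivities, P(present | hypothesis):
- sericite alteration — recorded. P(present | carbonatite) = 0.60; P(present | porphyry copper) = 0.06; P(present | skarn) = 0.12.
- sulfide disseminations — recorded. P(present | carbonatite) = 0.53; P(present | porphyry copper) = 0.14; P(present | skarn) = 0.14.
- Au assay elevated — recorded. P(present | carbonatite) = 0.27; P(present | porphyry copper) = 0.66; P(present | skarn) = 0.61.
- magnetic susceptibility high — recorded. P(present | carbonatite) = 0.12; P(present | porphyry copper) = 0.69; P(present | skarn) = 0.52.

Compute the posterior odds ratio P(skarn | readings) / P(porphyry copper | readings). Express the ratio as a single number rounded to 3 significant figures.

2.93

Unnormalized posterior weight (prior times the reading likelihoods) for each of the two hypotheses:
  skarn: 0.42 × 0.12 × 0.14 × 0.61 × 0.52 = 0.0022382
  porphyry copper: 0.20 × 0.06 × 0.14 × 0.66 × 0.69 = 0.00076507
Odds(skarn : porphyry copper) = 0.0022382 / 0.00076507 ≈ 2.93.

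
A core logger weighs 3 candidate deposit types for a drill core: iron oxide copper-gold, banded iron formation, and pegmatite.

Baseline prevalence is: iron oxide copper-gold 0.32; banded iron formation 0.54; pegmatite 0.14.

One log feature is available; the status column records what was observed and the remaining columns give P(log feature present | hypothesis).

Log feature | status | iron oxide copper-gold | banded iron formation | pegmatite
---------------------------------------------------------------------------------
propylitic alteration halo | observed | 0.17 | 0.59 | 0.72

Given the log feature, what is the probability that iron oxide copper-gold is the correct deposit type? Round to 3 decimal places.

Multiply each prior by the likelihood of the log feature:
  iron oxide copper-gold: 0.32 × 0.17 = 0.0544
  banded iron formation: 0.54 × 0.59 = 0.3186
  pegmatite: 0.14 × 0.72 = 0.1008
Marginal likelihood of the evidence = 0.4738.
P(iron oxide copper-gold | evidence) = 0.0544 / 0.4738 ≈ 0.115.

0.115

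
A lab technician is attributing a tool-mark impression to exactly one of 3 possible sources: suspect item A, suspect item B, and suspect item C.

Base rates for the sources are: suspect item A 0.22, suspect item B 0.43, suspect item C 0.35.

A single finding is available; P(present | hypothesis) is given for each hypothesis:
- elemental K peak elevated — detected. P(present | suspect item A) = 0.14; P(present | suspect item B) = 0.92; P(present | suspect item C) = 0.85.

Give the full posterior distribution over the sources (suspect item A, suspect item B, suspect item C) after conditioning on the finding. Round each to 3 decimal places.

0.043, 0.546, 0.411

For each hypothesis, the unnormalized posterior weight is prior × likelihood:
  suspect item A: 0.22 × 0.14 = 0.0308
  suspect item B: 0.43 × 0.92 = 0.3956
  suspect item C: 0.35 × 0.85 = 0.2975
Normalizing constant Z = 0.0308 + 0.3956 + 0.2975 = 0.7239.
P(suspect item A | evidence) = 0.0308 / 0.7239 ≈ 0.043
P(suspect item B | evidence) = 0.3956 / 0.7239 ≈ 0.546
P(suspect item C | evidence) = 0.2975 / 0.7239 ≈ 0.411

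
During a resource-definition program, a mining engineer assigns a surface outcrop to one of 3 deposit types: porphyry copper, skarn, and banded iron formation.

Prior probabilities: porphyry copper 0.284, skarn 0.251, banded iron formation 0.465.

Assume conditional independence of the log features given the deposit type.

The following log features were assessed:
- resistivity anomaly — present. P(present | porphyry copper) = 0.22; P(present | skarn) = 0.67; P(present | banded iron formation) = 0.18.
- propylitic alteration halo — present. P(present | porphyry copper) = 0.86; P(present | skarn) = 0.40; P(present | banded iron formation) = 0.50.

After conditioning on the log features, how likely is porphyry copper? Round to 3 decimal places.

By Bayes' rule with conditional independence, the unnormalized weight for each hypothesis is prior × ∏ likelihoods:
  porphyry copper: 0.284 × 0.22 × 0.86 = 0.053733
  skarn: 0.251 × 0.67 × 0.40 = 0.067268
  banded iron formation: 0.465 × 0.18 × 0.50 = 0.04185
Normalizing constant Z = 0.053733 + 0.067268 + 0.04185 = 0.16285.
P(porphyry copper | evidence) = 0.053733 / 0.16285 ≈ 0.330.

0.330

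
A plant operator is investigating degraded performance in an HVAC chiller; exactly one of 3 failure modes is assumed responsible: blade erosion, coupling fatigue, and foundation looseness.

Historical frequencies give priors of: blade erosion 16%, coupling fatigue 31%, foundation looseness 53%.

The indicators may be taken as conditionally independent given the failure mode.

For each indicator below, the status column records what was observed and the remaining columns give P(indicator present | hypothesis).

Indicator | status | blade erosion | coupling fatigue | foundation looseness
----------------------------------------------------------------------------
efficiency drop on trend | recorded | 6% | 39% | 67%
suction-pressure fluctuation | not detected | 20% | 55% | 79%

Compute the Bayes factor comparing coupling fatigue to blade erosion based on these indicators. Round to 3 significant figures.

Take the product of per-indicator likelihoods under each hypothesis (using 1 − P(present | H) for each absent indicator), then divide.
  coupling fatigue: 0.39 × (1 − 0.55) = 0.1755
  blade erosion: 0.06 × (1 − 0.20) = 0.048
Bayes factor = 0.1755 / 0.048 ≈ 3.66

3.66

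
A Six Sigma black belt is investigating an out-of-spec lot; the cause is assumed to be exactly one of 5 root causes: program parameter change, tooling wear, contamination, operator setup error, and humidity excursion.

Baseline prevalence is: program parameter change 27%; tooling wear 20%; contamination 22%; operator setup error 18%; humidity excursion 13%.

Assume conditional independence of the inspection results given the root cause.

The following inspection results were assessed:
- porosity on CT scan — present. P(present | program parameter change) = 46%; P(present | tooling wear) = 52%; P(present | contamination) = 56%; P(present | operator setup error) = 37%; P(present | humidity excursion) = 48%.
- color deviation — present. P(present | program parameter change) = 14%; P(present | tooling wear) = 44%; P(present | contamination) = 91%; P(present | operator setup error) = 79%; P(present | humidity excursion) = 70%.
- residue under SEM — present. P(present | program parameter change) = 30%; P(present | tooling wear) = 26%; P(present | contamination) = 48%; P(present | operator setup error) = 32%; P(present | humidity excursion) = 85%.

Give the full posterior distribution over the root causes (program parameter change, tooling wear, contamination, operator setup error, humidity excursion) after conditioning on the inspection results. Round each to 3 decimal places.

0.042, 0.095, 0.431, 0.135, 0.297

By Bayes' rule with conditional independence, the unnormalized weight for each hypothesis is prior × ∏ likelihoods:
  program parameter change: 0.27 × 0.46 × 0.14 × 0.30 = 0.0052164
  tooling wear: 0.20 × 0.52 × 0.44 × 0.26 = 0.011898
  contamination: 0.22 × 0.56 × 0.91 × 0.48 = 0.053814
  operator setup error: 0.18 × 0.37 × 0.79 × 0.32 = 0.016836
  humidity excursion: 0.13 × 0.48 × 0.70 × 0.85 = 0.037128
The unnormalized weights sum to 0.12489.
P(program parameter change | evidence) = 0.0052164 / 0.12489 ≈ 0.042
P(tooling wear | evidence) = 0.011898 / 0.12489 ≈ 0.095
P(contamination | evidence) = 0.053814 / 0.12489 ≈ 0.431
P(operator setup error | evidence) = 0.016836 / 0.12489 ≈ 0.135
P(humidity excursion | evidence) = 0.037128 / 0.12489 ≈ 0.297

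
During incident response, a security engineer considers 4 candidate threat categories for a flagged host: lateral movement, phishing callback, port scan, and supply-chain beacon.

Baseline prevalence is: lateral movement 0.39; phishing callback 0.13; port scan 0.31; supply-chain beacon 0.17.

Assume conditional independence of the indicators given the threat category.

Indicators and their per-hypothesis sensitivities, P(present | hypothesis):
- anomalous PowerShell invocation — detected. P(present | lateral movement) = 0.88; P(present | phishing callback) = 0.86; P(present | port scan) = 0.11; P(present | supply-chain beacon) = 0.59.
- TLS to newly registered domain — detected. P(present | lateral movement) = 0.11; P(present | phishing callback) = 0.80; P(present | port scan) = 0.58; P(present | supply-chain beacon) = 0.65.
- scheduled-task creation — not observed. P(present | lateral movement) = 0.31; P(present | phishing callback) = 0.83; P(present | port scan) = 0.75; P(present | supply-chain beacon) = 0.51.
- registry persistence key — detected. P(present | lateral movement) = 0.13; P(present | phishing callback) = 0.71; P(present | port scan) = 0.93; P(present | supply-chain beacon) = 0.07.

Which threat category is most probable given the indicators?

phishing callback

For each hypothesis, the unnormalized posterior weight is prior × product of the indicator likelihoods (using 1 − P(present | H) for each absent indicator):
  lateral movement: 0.39 × 0.88 × 0.11 × (1 − 0.31) × 0.13 = 0.0033864
  phishing callback: 0.13 × 0.86 × 0.80 × (1 − 0.83) × 0.71 = 0.010795
  port scan: 0.31 × 0.11 × 0.58 × (1 − 0.75) × 0.93 = 0.0045984
  supply-chain beacon: 0.17 × 0.59 × 0.65 × (1 − 0.51) × 0.07 = 0.0022362
The unnormalized weights sum to 0.021016.
P(lateral movement | evidence) ≈ 0.0033864 / 0.021016 ≈ 0.161
P(phishing callback | evidence) ≈ 0.010795 / 0.021016 ≈ 0.514
P(port scan | evidence) ≈ 0.0045984 / 0.021016 ≈ 0.219
P(supply-chain beacon | evidence) ≈ 0.0022362 / 0.021016 ≈ 0.106
The largest is 0.514, so phishing callback is most probable.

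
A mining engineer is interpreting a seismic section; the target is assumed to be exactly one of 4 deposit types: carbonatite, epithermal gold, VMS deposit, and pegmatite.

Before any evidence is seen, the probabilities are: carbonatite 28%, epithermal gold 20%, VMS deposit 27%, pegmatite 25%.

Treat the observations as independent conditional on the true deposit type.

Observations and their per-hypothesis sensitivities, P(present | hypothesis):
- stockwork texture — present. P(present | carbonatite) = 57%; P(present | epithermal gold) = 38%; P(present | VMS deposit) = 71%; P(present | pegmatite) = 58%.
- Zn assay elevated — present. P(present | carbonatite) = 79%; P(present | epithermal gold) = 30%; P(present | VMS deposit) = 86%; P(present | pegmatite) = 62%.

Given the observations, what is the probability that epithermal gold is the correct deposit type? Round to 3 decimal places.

0.056

Multiply each prior by the joint likelihood of the evidence pattern:
  carbonatite: 0.28 × 0.57 × 0.79 = 0.12608
  epithermal gold: 0.20 × 0.38 × 0.30 = 0.0228
  VMS deposit: 0.27 × 0.71 × 0.86 = 0.16486
  pegmatite: 0.25 × 0.58 × 0.62 = 0.0899
Normalizing constant Z = 0.12608 + 0.0228 + 0.16486 + 0.0899 = 0.40365.
P(epithermal gold | evidence) = 0.0228 / 0.40365 ≈ 0.056.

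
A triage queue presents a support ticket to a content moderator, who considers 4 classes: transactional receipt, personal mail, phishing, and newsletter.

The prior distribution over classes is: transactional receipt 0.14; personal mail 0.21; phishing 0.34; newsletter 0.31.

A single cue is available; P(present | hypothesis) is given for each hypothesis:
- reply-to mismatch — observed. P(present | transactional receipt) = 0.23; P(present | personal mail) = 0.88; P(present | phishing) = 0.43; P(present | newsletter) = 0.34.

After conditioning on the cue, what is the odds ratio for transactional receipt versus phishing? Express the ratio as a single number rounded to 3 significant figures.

0.220

The normalizing constant cancels in an odds ratio, so compute prior × likelihood for the two hypotheses only:
  transactional receipt: 0.14 × 0.23 = 0.0322
  phishing: 0.34 × 0.43 = 0.1462
Posterior odds = 0.0322 / 0.1462 ≈ 0.220.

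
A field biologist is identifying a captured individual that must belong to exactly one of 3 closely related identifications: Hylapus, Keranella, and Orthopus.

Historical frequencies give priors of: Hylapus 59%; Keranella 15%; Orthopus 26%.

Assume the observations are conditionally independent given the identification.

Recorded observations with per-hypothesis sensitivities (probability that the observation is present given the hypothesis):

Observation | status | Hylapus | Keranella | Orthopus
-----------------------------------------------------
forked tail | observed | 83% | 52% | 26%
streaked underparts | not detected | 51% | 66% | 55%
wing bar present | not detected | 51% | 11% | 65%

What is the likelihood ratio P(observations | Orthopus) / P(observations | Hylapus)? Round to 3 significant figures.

0.205

Take the product of per-observation likelihoods under each hypothesis (using 1 − P(present | H) for each absent observation), then divide.
  Orthopus: 0.26 × (1 − 0.55) × (1 − 0.65) = 0.04095
  Hylapus: 0.83 × (1 − 0.51) × (1 − 0.51) = 0.19928
Bayes factor = 0.04095 / 0.19928 ≈ 0.205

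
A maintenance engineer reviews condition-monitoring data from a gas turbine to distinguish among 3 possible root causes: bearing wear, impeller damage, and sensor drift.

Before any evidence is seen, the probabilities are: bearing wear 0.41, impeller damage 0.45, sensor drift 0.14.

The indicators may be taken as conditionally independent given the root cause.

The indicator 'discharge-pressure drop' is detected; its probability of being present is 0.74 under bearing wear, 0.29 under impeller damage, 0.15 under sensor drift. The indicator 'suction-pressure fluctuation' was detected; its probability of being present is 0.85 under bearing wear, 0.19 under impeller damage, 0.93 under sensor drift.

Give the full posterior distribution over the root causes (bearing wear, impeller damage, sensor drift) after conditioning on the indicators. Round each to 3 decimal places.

For each hypothesis, the unnormalized posterior weight is prior × product of the indicator likelihoods:
  bearing wear: 0.41 × 0.74 × 0.85 = 0.25789
  impeller damage: 0.45 × 0.29 × 0.19 = 0.024795
  sensor drift: 0.14 × 0.15 × 0.93 = 0.01953
Marginal likelihood of the evidence = 0.30222.
P(bearing wear | evidence) = 0.25789 / 0.30222 ≈ 0.853
P(impeller damage | evidence) = 0.024795 / 0.30222 ≈ 0.082
P(sensor drift | evidence) = 0.01953 / 0.30222 ≈ 0.065

0.853, 0.082, 0.065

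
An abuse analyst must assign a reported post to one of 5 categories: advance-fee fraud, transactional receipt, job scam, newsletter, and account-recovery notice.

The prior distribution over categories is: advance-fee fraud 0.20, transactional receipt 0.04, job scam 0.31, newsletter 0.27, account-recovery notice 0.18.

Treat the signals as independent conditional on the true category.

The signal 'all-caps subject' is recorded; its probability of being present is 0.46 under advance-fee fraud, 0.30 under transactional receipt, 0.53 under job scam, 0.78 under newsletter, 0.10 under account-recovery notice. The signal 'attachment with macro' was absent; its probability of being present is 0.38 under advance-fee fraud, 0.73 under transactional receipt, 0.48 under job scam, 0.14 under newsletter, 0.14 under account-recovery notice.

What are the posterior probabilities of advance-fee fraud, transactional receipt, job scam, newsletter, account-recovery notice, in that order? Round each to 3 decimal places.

For each hypothesis, the unnormalized posterior weight is prior × product of the signal likelihoods (using 1 − P(present | H) for each absent signal):
  advance-fee fraud: 0.20 × 0.46 × (1 − 0.38) = 0.05704
  transactional receipt: 0.04 × 0.30 × (1 − 0.73) = 0.00324
  job scam: 0.31 × 0.53 × (1 − 0.48) = 0.085436
  newsletter: 0.27 × 0.78 × (1 − 0.14) = 0.18112
  account-recovery notice: 0.18 × 0.10 × (1 − 0.14) = 0.01548
Marginal likelihood of the evidence = 0.34231.
P(advance-fee fraud | evidence) = 0.05704 / 0.34231 ≈ 0.167
P(transactional receipt | evidence) = 0.00324 / 0.34231 ≈ 0.009
P(job scam | evidence) = 0.085436 / 0.34231 ≈ 0.250
P(newsletter | evidence) = 0.18112 / 0.34231 ≈ 0.529
P(account-recovery notice | evidence) = 0.01548 / 0.34231 ≈ 0.045

0.167, 0.009, 0.250, 0.529, 0.045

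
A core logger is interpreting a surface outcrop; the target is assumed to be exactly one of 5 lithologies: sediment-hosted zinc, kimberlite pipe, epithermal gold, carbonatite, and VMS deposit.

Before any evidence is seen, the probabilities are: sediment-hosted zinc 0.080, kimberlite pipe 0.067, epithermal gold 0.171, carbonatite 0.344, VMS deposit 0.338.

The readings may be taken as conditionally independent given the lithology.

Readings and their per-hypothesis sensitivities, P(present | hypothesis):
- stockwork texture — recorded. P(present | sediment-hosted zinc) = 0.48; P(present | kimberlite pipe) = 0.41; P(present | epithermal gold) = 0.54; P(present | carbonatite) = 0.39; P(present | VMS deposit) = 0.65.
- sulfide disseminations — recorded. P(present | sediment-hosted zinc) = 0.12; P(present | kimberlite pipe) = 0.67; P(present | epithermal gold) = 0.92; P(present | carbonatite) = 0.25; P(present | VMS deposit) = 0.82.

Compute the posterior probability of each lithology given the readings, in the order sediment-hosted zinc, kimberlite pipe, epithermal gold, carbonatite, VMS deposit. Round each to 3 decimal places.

0.014, 0.057, 0.264, 0.104, 0.560

For each hypothesis, the unnormalized posterior weight is prior × product of the reading likelihoods:
  sediment-hosted zinc: 0.080 × 0.48 × 0.12 = 0.004608
  kimberlite pipe: 0.067 × 0.41 × 0.67 = 0.018405
  epithermal gold: 0.171 × 0.54 × 0.92 = 0.084953
  carbonatite: 0.344 × 0.39 × 0.25 = 0.03354
  VMS deposit: 0.338 × 0.65 × 0.82 = 0.18015
Normalizing constant Z = 0.004608 + 0.018405 + 0.084953 + 0.03354 + 0.18015 = 0.32166.
P(sediment-hosted zinc | evidence) = 0.004608 / 0.32166 ≈ 0.014
P(kimberlite pipe | evidence) = 0.018405 / 0.32166 ≈ 0.057
P(epithermal gold | evidence) = 0.084953 / 0.32166 ≈ 0.264
P(carbonatite | evidence) = 0.03354 / 0.32166 ≈ 0.104
P(VMS deposit | evidence) = 0.18015 / 0.32166 ≈ 0.560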